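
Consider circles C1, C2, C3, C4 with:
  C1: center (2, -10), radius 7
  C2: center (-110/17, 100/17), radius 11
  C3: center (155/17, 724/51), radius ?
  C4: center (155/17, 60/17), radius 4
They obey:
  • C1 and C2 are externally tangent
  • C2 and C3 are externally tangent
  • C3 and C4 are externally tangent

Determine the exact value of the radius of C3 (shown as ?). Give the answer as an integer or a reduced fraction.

20/3

1. [ext C2·C3]  r_C3² + 22r_C3 − 1720/9 = 0  ⇒  r_C3 = 20/3 (r>0 drops 1)
2. [ext C3·C4]  r_C3² + 8r_C3 − 880/9 = 0  ⇒  r_C3 = 20/3 (r>0 drops 1)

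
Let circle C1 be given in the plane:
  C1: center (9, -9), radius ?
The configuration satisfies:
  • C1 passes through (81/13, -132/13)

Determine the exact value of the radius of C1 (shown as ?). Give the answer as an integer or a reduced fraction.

1. [C1∋P]  r_C1² − 9 = 0  ⇒  r_C1 = 3 (r>0 drops 1)

3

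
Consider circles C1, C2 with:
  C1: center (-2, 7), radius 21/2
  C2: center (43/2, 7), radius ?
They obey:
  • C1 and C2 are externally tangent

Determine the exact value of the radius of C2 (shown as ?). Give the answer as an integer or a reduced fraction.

1. [ext C1·C2]  r_C2² + 21r_C2 − 442 = 0  ⇒  r_C2 = 13 (r>0 drops 1)

13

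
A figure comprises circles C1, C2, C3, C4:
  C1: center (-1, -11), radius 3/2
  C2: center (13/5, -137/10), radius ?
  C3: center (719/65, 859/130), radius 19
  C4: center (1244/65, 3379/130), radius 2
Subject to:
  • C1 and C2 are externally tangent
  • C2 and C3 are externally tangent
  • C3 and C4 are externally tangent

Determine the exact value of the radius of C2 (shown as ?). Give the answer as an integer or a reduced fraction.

3

1. [ext C1·C2]  r_C2² + 3r_C2 − 18 = 0  ⇒  r_C2 = 3 (r>0 drops 1)
2. [ext C2·C3]  r_C2² + 38r_C2 − 123 = 0  ⇒  r_C2 = 3 (r>0 drops 1)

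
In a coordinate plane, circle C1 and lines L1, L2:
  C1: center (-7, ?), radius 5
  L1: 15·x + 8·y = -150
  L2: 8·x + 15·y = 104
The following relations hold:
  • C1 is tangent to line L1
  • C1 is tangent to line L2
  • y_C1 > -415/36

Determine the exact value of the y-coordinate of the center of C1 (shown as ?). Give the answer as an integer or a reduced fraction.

1. [C1‖L1]  y_C1² + (45/4)y_C1 − 325/4 = 0  ⇒  y_C1 = -65/4 or 5
2. [C1‖L2]  y_C1² − (64/3)y_C1 + 245/3 = 0  ⇒  y_C1 = 5 or 49/3

5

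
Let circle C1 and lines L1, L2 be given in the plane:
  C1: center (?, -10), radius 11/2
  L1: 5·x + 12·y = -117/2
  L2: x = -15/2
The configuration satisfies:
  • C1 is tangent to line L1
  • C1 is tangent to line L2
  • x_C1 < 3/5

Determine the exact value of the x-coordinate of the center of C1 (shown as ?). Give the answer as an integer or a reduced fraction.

1. [C1‖L1]  x_C1² − (123/5)x_C1 − 266/5 = 0  ⇒  x_C1 = -2 or 133/5
2. [C1‖L2]  x_C1² + 15x_C1 + 26 = 0  ⇒  x_C1 = -13 or -2

-2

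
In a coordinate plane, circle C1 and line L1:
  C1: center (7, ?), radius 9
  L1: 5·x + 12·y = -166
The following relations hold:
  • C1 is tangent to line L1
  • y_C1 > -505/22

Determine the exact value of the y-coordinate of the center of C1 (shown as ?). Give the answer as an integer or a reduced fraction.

-7

1. [C1‖L1]  y_C1² + (67/2)y_C1 + 371/2 = 0  ⇒  y_C1 = -53/2 or -7
2. given y_C1 > -505/22: keep -7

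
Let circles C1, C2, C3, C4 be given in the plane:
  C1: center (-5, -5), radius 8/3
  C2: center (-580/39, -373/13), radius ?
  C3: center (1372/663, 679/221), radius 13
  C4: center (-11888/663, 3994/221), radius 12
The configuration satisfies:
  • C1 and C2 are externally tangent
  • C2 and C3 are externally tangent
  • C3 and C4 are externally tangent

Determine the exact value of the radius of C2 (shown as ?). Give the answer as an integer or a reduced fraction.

23

1. [ext C1·C2]  r_C2² + (16/3)r_C2 − 1955/3 = 0  ⇒  r_C2 = 23 (r>0 drops 1)
2. [ext C2·C3]  r_C2² + 26r_C2 − 1127 = 0  ⇒  r_C2 = 23 (r>0 drops 1)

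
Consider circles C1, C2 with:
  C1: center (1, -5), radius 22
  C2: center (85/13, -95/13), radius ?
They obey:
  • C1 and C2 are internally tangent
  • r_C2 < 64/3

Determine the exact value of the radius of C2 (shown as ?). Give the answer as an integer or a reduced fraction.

1. [int C1,C2]  r_C2² − 44r_C2 + 448 = 0  ⇒  r_C2 = 16 or 28
2. given r_C2 < 64/3: keep 16

16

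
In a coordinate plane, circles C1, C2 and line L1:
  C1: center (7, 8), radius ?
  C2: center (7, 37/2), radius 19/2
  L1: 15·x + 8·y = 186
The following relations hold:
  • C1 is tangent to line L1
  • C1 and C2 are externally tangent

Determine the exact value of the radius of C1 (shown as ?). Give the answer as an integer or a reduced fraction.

1. [C1‖L1]  r_C1² − 1 = 0  ⇒  r_C1 = 1 (r>0 drops 1)
2. [ext C1·C2]  r_C1² + 19r_C1 − 20 = 0  ⇒  r_C1 = 1 (r>0 drops 1)

1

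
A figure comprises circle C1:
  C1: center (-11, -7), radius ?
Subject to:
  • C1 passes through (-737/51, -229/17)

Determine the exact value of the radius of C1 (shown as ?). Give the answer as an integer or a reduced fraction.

22/3

1. [C1∋P]  r_C1² − 484/9 = 0  ⇒  r_C1 = 22/3 (r>0 drops 1)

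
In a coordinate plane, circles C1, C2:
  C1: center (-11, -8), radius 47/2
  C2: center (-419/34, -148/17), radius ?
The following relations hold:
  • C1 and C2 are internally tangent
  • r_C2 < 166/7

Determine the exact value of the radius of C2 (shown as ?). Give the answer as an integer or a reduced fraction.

1. [int C1,C2]  r_C2² − 47r_C2 + 550 = 0  ⇒  r_C2 = 22 or 25
2. given r_C2 < 166/7: keep 22

22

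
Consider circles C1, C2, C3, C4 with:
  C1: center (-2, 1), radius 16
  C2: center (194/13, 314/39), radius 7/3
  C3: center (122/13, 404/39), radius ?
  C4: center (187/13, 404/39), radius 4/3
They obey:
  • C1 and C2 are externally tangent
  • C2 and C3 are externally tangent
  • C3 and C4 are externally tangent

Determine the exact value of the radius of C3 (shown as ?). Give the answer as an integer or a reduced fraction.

1. [ext C2·C3]  r_C3² + (14/3)r_C3 − 275/9 = 0  ⇒  r_C3 = 11/3 (r>0 drops 1)
2. [ext C3·C4]  r_C3² + (8/3)r_C3 − 209/9 = 0  ⇒  r_C3 = 11/3 (r>0 drops 1)

11/3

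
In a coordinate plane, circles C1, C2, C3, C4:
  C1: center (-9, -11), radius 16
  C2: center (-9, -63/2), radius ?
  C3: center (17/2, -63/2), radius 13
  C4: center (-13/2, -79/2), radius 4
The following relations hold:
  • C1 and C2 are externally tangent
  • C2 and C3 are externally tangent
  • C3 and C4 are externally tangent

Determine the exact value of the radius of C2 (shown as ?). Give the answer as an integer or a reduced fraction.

9/2

1. [ext C1·C2]  r_C2² + 32r_C2 − 657/4 = 0  ⇒  r_C2 = 9/2 (r>0 drops 1)
2. [ext C2·C3]  r_C2² + 26r_C2 − 549/4 = 0  ⇒  r_C2 = 9/2 (r>0 drops 1)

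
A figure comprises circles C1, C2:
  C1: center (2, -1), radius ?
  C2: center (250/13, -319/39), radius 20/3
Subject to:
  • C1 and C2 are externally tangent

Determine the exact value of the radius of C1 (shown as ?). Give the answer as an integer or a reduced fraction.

1. [ext C1·C2]  r_C1² + (40/3)r_C1 − 304 = 0  ⇒  r_C1 = 12 (r>0 drops 1)

12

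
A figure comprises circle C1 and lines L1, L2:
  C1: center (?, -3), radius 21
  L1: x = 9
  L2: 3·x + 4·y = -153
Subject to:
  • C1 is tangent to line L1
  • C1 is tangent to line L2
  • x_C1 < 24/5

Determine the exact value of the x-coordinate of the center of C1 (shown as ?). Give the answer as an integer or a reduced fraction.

1. [C1‖L1]  x_C1² − 18x_C1 − 360 = 0  ⇒  x_C1 = -12 or 30
2. [C1‖L2]  x_C1² + 94x_C1 + 984 = 0  ⇒  x_C1 = -82 or -12

-12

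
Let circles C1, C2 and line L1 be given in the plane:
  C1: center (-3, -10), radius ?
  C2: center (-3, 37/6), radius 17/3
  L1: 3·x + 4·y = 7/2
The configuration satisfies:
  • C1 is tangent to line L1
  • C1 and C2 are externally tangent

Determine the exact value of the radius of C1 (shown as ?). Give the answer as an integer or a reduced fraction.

1. [C1‖L1]  r_C1² − 441/4 = 0  ⇒  r_C1 = 21/2 (r>0 drops 1)
2. [ext C1·C2]  r_C1² + (34/3)r_C1 − 917/4 = 0  ⇒  r_C1 = 21/2 (r>0 drops 1)

21/2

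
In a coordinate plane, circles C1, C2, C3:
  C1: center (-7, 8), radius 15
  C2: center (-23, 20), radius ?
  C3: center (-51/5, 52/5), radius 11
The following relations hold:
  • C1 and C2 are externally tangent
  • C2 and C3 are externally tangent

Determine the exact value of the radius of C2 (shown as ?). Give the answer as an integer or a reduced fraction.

1. [ext C1·C2]  r_C2² + 30r_C2 − 175 = 0  ⇒  r_C2 = 5 (r>0 drops 1)
2. [ext C2·C3]  r_C2² + 22r_C2 − 135 = 0  ⇒  r_C2 = 5 (r>0 drops 1)

5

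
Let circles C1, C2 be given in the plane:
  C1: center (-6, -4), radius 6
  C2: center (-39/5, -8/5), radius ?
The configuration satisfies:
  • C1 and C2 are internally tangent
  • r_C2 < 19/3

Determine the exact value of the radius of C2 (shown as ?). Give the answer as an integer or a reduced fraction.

1. [int C1,C2]  r_C2² − 12r_C2 + 27 = 0  ⇒  r_C2 = 3 or 9
2. given r_C2 < 19/3: keep 3

3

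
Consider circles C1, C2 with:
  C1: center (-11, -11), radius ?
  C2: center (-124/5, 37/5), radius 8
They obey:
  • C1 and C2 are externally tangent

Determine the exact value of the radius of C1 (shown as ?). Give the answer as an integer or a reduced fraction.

15

1. [ext C1·C2]  r_C1² + 16r_C1 − 465 = 0  ⇒  r_C1 = 15 (r>0 drops 1)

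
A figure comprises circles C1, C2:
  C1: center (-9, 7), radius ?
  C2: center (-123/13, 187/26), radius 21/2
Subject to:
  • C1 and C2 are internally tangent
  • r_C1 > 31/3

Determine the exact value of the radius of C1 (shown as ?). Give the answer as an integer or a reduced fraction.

1. [int C1,C2]  r_C1² − 21r_C1 + 110 = 0  ⇒  r_C1 = 10 or 11
2. given r_C1 > 31/3: keep 11

11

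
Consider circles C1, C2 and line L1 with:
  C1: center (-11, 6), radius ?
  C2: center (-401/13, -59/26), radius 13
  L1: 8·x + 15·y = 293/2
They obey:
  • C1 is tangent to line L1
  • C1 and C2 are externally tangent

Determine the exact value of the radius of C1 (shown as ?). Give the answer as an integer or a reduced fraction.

17/2

1. [C1‖L1]  r_C1² − 289/4 = 0  ⇒  r_C1 = 17/2 (r>0 drops 1)
2. [ext C1·C2]  r_C1² + 26r_C1 − 1173/4 = 0  ⇒  r_C1 = 17/2 (r>0 drops 1)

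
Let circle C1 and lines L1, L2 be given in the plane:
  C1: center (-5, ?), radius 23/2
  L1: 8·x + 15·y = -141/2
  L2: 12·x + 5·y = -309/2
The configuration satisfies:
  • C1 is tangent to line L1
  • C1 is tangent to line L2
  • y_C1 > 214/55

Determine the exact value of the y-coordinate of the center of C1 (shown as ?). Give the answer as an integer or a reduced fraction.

1. [C1‖L1]  y_C1² + (61/15)y_C1 − 2486/15 = 0  ⇒  y_C1 = -226/15 or 11
2. [C1‖L2]  y_C1² + (189/5)y_C1 − 2684/5 = 0  ⇒  y_C1 = -244/5 or 11

11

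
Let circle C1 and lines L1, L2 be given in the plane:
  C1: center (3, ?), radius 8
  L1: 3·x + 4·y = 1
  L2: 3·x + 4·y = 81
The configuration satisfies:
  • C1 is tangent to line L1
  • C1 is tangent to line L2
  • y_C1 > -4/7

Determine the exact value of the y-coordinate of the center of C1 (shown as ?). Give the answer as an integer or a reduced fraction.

1. [C1‖L1]  y_C1² + 4y_C1 − 96 = 0  ⇒  y_C1 = -12 or 8
2. [C1‖L2]  y_C1² − 36y_C1 + 224 = 0  ⇒  y_C1 = 8 or 28

8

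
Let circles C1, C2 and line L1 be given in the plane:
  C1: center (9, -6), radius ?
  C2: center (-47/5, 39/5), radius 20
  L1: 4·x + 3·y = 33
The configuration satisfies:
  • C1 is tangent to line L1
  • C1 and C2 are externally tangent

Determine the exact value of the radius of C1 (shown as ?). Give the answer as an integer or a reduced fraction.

1. [C1‖L1]  r_C1² − 9 = 0  ⇒  r_C1 = 3 (r>0 drops 1)
2. [ext C1·C2]  r_C1² + 40r_C1 − 129 = 0  ⇒  r_C1 = 3 (r>0 drops 1)

3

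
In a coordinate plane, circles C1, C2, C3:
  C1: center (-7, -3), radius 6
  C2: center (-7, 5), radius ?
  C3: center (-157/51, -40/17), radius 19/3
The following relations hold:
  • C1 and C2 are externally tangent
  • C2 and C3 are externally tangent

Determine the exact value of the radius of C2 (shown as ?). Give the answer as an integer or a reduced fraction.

2

1. [ext C1·C2]  r_C2² + 12r_C2 − 28 = 0  ⇒  r_C2 = 2 (r>0 drops 1)
2. [ext C2·C3]  r_C2² + (38/3)r_C2 − 88/3 = 0  ⇒  r_C2 = 2 (r>0 drops 1)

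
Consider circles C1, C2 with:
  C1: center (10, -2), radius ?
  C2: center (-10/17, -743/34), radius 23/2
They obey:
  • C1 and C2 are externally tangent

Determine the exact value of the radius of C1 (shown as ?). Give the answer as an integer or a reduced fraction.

1. [ext C1·C2]  r_C1² + 23r_C1 − 374 = 0  ⇒  r_C1 = 11 (r>0 drops 1)

11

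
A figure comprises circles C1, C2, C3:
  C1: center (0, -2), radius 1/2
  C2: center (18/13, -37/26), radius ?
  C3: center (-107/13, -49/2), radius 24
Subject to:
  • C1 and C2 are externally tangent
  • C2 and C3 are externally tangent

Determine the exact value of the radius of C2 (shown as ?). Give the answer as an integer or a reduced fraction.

1. [ext C1·C2]  r_C2² + 1r_C2 − 2 = 0  ⇒  r_C2 = 1 (r>0 drops 1)
2. [ext C2·C3]  r_C2² + 48r_C2 − 49 = 0  ⇒  r_C2 = 1 (r>0 drops 1)

1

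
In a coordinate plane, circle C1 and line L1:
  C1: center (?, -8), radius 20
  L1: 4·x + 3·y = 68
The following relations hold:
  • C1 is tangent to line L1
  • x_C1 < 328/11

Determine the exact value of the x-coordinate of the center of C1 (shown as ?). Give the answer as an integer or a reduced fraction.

-2

1. [C1‖L1]  x_C1² − 46x_C1 − 96 = 0  ⇒  x_C1 = -2 or 48
2. given x_C1 < 328/11: keep -2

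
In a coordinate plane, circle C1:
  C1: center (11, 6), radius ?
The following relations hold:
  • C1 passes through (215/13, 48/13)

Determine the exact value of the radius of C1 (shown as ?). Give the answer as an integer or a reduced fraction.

1. [C1∋P]  r_C1² − 36 = 0  ⇒  r_C1 = 6 (r>0 drops 1)

6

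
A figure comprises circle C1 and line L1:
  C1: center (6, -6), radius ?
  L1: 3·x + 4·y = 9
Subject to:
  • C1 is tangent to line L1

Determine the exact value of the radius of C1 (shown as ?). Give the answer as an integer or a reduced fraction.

1. [C1‖L1]  r_C1² − 9 = 0  ⇒  r_C1 = 3 (r>0 drops 1)

3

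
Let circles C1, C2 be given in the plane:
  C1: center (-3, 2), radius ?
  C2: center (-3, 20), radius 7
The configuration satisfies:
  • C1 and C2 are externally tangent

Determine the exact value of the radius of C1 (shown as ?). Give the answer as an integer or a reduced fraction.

1. [ext C1·C2]  r_C1² + 14r_C1 − 275 = 0  ⇒  r_C1 = 11 (r>0 drops 1)

11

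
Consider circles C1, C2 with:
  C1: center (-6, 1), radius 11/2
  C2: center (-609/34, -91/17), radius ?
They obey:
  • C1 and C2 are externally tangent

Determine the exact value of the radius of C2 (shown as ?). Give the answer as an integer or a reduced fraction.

1. [ext C1·C2]  r_C2² + 11r_C2 − 152 = 0  ⇒  r_C2 = 8 (r>0 drops 1)

8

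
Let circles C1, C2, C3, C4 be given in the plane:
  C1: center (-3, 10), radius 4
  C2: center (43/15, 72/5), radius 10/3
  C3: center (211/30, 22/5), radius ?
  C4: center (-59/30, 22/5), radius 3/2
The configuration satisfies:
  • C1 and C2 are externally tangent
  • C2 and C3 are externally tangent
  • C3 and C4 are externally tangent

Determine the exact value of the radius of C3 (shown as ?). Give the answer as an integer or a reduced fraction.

15/2

1. [ext C2·C3]  r_C3² + (20/3)r_C3 − 425/4 = 0  ⇒  r_C3 = 15/2 (r>0 drops 1)
2. [ext C3·C4]  r_C3² + 3r_C3 − 315/4 = 0  ⇒  r_C3 = 15/2 (r>0 drops 1)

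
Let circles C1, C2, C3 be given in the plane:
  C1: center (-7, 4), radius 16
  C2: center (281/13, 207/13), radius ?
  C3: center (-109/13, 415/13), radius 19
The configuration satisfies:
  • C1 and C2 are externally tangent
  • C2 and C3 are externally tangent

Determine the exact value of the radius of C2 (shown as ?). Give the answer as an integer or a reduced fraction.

15

1. [ext C1·C2]  r_C2² + 32r_C2 − 705 = 0  ⇒  r_C2 = 15 (r>0 drops 1)
2. [ext C2·C3]  r_C2² + 38r_C2 − 795 = 0  ⇒  r_C2 = 15 (r>0 drops 1)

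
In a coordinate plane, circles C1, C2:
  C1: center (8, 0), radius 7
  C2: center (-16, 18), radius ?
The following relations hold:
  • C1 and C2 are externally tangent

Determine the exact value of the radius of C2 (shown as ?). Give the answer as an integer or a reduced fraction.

1. [ext C1·C2]  r_C2² + 14r_C2 − 851 = 0  ⇒  r_C2 = 23 (r>0 drops 1)

23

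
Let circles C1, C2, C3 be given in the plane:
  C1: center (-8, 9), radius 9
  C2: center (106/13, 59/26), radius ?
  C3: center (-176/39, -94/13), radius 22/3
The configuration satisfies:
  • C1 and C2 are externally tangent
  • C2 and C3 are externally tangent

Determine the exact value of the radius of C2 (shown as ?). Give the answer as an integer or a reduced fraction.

1. [ext C1·C2]  r_C2² + 18r_C2 − 901/4 = 0  ⇒  r_C2 = 17/2 (r>0 drops 1)
2. [ext C2·C3]  r_C2² + (44/3)r_C2 − 2363/12 = 0  ⇒  r_C2 = 17/2 (r>0 drops 1)

17/2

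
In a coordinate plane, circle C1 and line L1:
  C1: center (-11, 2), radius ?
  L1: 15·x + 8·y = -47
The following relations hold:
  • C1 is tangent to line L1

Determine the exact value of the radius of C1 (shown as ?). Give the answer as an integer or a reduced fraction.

1. [C1‖L1]  r_C1² − 36 = 0  ⇒  r_C1 = 6 (r>0 drops 1)

6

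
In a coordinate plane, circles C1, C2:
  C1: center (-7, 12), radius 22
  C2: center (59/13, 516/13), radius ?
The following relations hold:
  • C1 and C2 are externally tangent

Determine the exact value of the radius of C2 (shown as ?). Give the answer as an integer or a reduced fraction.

8

1. [ext C1·C2]  r_C2² + 44r_C2 − 416 = 0  ⇒  r_C2 = 8 (r>0 drops 1)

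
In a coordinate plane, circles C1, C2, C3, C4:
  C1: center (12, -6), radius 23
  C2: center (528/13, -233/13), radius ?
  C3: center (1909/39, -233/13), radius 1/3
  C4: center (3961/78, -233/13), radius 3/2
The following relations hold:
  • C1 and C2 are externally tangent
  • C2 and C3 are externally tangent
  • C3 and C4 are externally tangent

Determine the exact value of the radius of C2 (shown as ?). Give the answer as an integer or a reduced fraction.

1. [ext C1·C2]  r_C2² + 46r_C2 − 432 = 0  ⇒  r_C2 = 8 (r>0 drops 1)
2. [ext C2·C3]  r_C2² + (2/3)r_C2 − 208/3 = 0  ⇒  r_C2 = 8 (r>0 drops 1)

8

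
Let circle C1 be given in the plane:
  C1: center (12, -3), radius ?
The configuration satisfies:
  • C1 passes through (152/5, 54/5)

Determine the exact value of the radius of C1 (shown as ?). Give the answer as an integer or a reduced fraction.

1. [C1∋P]  r_C1² − 529 = 0  ⇒  r_C1 = 23 (r>0 drops 1)

23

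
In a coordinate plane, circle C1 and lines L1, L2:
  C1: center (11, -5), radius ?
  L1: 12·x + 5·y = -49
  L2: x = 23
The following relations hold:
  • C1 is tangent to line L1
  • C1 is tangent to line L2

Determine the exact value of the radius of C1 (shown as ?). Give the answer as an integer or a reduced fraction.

12

1. [C1‖L1]  r_C1² − 144 = 0  ⇒  r_C1 = 12 (r>0 drops 1)
2. [C1‖L2]  r_C1² − 144 = 0  ⇒  r_C1 = 12 (r>0 drops 1)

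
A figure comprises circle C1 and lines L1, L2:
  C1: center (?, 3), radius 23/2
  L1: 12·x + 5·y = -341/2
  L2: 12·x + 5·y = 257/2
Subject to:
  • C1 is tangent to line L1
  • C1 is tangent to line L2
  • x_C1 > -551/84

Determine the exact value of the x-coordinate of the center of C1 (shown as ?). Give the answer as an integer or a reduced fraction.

1. [C1‖L1]  x_C1² + (371/12)x_C1 + 335/4 = 0  ⇒  x_C1 = -335/12 or -3
2. [C1‖L2]  x_C1² − (227/12)x_C1 − 263/4 = 0  ⇒  x_C1 = -3 or 263/12

-3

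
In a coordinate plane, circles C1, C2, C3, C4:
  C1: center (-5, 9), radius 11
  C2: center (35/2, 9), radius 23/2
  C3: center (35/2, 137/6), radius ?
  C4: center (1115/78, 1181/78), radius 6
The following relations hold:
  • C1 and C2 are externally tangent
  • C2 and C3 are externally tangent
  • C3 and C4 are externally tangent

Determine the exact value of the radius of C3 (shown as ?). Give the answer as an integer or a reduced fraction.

1. [ext C2·C3]  r_C3² + 23r_C3 − 532/9 = 0  ⇒  r_C3 = 7/3 (r>0 drops 1)
2. [ext C3·C4]  r_C3² + 12r_C3 − 301/9 = 0  ⇒  r_C3 = 7/3 (r>0 drops 1)

7/3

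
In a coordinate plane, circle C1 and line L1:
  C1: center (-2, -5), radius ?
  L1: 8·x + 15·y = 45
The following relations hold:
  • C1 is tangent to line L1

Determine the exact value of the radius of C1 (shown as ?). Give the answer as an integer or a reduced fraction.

8

1. [C1‖L1]  r_C1² − 64 = 0  ⇒  r_C1 = 8 (r>0 drops 1)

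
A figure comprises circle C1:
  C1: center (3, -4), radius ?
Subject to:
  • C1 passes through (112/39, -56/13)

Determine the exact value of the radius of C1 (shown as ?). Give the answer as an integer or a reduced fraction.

1/3

1. [C1∋P]  r_C1² − 1/9 = 0  ⇒  r_C1 = 1/3 (r>0 drops 1)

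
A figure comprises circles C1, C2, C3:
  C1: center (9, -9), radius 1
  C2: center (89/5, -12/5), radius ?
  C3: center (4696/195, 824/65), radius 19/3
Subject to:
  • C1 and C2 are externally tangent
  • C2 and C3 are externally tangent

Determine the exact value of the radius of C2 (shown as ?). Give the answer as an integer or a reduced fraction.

10

1. [ext C1·C2]  r_C2² + 2r_C2 − 120 = 0  ⇒  r_C2 = 10 (r>0 drops 1)
2. [ext C2·C3]  r_C2² + (38/3)r_C2 − 680/3 = 0  ⇒  r_C2 = 10 (r>0 drops 1)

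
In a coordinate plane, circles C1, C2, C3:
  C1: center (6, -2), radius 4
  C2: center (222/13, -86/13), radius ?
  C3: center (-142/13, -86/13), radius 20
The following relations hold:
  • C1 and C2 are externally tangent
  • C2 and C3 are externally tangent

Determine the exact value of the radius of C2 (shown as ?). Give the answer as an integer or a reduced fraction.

1. [ext C1·C2]  r_C2² + 8r_C2 − 128 = 0  ⇒  r_C2 = 8 (r>0 drops 1)
2. [ext C2·C3]  r_C2² + 40r_C2 − 384 = 0  ⇒  r_C2 = 8 (r>0 drops 1)

8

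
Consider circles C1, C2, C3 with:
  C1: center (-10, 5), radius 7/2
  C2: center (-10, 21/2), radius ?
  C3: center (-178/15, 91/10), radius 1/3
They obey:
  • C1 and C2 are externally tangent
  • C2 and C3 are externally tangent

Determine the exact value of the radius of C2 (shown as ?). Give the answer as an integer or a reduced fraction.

1. [ext C1·C2]  r_C2² + 7r_C2 − 18 = 0  ⇒  r_C2 = 2 (r>0 drops 1)
2. [ext C2·C3]  r_C2² + (2/3)r_C2 − 16/3 = 0  ⇒  r_C2 = 2 (r>0 drops 1)

2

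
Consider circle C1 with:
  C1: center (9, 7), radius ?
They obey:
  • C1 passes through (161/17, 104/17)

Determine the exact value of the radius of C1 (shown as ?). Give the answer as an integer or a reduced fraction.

1

1. [C1∋P]  r_C1² − 1 = 0  ⇒  r_C1 = 1 (r>0 drops 1)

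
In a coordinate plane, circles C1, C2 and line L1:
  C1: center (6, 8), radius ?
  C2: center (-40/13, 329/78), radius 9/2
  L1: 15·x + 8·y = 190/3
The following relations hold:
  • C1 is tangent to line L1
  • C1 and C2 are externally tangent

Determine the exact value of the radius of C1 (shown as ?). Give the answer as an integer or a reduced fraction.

1. [C1‖L1]  r_C1² − 256/9 = 0  ⇒  r_C1 = 16/3 (r>0 drops 1)
2. [ext C1·C2]  r_C1² + 9r_C1 − 688/9 = 0  ⇒  r_C1 = 16/3 (r>0 drops 1)

16/3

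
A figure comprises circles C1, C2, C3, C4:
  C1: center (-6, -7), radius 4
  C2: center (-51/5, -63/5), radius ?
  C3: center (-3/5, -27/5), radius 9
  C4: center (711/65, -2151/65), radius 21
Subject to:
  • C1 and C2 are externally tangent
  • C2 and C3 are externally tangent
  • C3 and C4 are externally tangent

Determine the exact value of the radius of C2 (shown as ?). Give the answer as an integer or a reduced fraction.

3

1. [ext C1·C2]  r_C2² + 8r_C2 − 33 = 0  ⇒  r_C2 = 3 (r>0 drops 1)
2. [ext C2·C3]  r_C2² + 18r_C2 − 63 = 0  ⇒  r_C2 = 3 (r>0 drops 1)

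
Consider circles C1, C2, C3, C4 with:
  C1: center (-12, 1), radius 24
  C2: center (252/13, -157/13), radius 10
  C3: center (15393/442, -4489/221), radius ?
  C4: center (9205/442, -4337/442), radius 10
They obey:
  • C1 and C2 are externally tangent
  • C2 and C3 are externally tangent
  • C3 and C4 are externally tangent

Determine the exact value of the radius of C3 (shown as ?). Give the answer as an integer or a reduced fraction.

1. [ext C2·C3]  r_C3² + 20r_C3 − 825/4 = 0  ⇒  r_C3 = 15/2 (r>0 drops 1)
2. [ext C3·C4]  r_C3² + 20r_C3 − 825/4 = 0  ⇒  r_C3 = 15/2 (r>0 drops 1)

15/2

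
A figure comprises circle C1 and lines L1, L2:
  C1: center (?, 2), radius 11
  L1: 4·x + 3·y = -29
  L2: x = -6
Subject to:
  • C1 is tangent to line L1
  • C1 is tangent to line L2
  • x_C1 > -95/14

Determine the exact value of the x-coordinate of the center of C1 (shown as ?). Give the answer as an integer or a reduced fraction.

5

1. [C1‖L1]  x_C1² + (35/2)x_C1 − 225/2 = 0  ⇒  x_C1 = -45/2 or 5
2. [C1‖L2]  x_C1² + 12x_C1 − 85 = 0  ⇒  x_C1 = -17 or 5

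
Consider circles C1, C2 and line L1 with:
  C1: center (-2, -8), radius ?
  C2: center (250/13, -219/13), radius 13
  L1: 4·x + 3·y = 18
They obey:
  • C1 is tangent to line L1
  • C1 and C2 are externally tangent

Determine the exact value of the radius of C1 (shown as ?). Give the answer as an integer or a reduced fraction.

10

1. [C1‖L1]  r_C1² − 100 = 0  ⇒  r_C1 = 10 (r>0 drops 1)
2. [ext C1·C2]  r_C1² + 26r_C1 − 360 = 0  ⇒  r_C1 = 10 (r>0 drops 1)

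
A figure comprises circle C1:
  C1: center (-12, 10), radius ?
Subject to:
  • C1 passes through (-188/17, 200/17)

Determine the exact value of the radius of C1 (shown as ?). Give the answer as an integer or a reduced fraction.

2

1. [C1∋P]  r_C1² − 4 = 0  ⇒  r_C1 = 2 (r>0 drops 1)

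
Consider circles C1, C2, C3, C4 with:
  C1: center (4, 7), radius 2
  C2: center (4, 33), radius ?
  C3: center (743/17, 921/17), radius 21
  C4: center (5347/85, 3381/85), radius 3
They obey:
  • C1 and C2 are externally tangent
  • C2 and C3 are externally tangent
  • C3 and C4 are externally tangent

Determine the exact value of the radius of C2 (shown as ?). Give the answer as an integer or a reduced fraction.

24

1. [ext C1·C2]  r_C2² + 4r_C2 − 672 = 0  ⇒  r_C2 = 24 (r>0 drops 1)
2. [ext C2·C3]  r_C2² + 42r_C2 − 1584 = 0  ⇒  r_C2 = 24 (r>0 drops 1)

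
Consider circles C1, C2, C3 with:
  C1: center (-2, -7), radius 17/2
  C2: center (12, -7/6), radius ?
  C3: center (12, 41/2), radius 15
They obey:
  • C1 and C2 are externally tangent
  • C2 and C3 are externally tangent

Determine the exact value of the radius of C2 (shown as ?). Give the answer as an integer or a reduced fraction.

20/3

1. [ext C1·C2]  r_C2² + 17r_C2 − 1420/9 = 0  ⇒  r_C2 = 20/3 (r>0 drops 1)
2. [ext C2·C3]  r_C2² + 30r_C2 − 2200/9 = 0  ⇒  r_C2 = 20/3 (r>0 drops 1)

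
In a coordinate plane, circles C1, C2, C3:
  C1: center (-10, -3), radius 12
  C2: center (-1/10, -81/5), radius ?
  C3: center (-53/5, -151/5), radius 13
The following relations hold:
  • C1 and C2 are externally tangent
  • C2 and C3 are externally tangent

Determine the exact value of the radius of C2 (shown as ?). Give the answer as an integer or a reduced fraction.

9/2

1. [ext C1·C2]  r_C2² + 24r_C2 − 513/4 = 0  ⇒  r_C2 = 9/2 (r>0 drops 1)
2. [ext C2·C3]  r_C2² + 26r_C2 − 549/4 = 0  ⇒  r_C2 = 9/2 (r>0 drops 1)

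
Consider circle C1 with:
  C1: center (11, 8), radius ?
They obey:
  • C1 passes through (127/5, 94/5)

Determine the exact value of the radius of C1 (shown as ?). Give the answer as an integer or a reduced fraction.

1. [C1∋P]  r_C1² − 324 = 0  ⇒  r_C1 = 18 (r>0 drops 1)

18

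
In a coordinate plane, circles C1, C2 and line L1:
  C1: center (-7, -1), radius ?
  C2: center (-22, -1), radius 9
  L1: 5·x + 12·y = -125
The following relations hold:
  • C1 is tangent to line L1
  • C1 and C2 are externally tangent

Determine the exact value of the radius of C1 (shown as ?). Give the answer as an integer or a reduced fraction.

6

1. [C1‖L1]  r_C1² − 36 = 0  ⇒  r_C1 = 6 (r>0 drops 1)
2. [ext C1·C2]  r_C1² + 18r_C1 − 144 = 0  ⇒  r_C1 = 6 (r>0 drops 1)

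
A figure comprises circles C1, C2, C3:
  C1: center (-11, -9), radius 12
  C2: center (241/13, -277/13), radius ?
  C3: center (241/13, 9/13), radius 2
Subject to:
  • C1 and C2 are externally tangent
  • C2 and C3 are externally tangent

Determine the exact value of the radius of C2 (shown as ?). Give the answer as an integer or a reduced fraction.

20

1. [ext C1·C2]  r_C2² + 24r_C2 − 880 = 0  ⇒  r_C2 = 20 (r>0 drops 1)
2. [ext C2·C3]  r_C2² + 4r_C2 − 480 = 0  ⇒  r_C2 = 20 (r>0 drops 1)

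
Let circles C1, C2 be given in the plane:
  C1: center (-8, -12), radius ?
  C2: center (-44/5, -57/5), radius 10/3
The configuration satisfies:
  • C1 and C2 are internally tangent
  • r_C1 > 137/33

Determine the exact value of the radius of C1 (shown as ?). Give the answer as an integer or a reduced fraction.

13/3

1. [int C1,C2]  r_C1² − (20/3)r_C1 + 91/9 = 0  ⇒  r_C1 = 7/3 or 13/3
2. given r_C1 > 137/33: keep 13/3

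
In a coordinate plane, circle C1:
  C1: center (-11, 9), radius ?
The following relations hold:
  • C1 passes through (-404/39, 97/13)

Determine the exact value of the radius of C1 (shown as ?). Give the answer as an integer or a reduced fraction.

1. [C1∋P]  r_C1² − 25/9 = 0  ⇒  r_C1 = 5/3 (r>0 drops 1)

5/3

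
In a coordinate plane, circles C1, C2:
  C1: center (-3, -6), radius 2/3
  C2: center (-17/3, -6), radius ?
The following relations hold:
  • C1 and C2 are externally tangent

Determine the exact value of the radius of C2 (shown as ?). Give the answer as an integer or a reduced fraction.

1. [ext C1·C2]  r_C2² + (4/3)r_C2 − 20/3 = 0  ⇒  r_C2 = 2 (r>0 drops 1)

2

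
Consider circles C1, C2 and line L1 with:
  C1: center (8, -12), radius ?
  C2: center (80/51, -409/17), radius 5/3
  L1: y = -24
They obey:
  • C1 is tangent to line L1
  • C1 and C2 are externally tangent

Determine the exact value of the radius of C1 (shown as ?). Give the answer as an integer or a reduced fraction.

12

1. [C1‖L1]  r_C1² − 144 = 0  ⇒  r_C1 = 12 (r>0 drops 1)
2. [ext C1·C2]  r_C1² + (10/3)r_C1 − 184 = 0  ⇒  r_C1 = 12 (r>0 drops 1)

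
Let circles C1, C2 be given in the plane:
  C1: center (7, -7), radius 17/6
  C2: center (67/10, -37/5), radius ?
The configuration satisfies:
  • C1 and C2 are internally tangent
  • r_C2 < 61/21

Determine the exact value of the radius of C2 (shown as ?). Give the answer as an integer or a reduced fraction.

1. [int C1,C2]  r_C2² − (17/3)r_C2 + 70/9 = 0  ⇒  r_C2 = 7/3 or 10/3
2. given r_C2 < 61/21: keep 7/3

7/3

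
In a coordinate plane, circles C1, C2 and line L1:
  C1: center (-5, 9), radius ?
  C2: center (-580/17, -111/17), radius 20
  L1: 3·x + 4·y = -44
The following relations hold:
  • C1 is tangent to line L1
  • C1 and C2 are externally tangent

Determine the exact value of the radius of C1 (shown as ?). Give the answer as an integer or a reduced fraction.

13

1. [C1‖L1]  r_C1² − 169 = 0  ⇒  r_C1 = 13 (r>0 drops 1)
2. [ext C1·C2]  r_C1² + 40r_C1 − 689 = 0  ⇒  r_C1 = 13 (r>0 drops 1)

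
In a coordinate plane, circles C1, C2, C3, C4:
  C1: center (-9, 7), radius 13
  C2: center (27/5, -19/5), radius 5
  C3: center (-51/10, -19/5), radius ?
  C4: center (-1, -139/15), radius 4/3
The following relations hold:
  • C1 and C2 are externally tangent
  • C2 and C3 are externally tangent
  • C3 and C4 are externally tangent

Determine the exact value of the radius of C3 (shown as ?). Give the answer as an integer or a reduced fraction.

11/2

1. [ext C2·C3]  r_C3² + 10r_C3 − 341/4 = 0  ⇒  r_C3 = 11/2 (r>0 drops 1)
2. [ext C3·C4]  r_C3² + (8/3)r_C3 − 539/12 = 0  ⇒  r_C3 = 11/2 (r>0 drops 1)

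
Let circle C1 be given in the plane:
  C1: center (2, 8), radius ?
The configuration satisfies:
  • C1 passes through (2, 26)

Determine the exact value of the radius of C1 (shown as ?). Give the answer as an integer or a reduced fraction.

18

1. [C1∋P]  r_C1² − 324 = 0  ⇒  r_C1 = 18 (r>0 drops 1)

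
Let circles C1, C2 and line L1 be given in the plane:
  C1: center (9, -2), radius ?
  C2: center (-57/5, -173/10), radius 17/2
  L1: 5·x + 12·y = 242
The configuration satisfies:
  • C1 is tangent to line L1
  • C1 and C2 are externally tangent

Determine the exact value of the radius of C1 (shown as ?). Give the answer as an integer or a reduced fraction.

17

1. [C1‖L1]  r_C1² − 289 = 0  ⇒  r_C1 = 17 (r>0 drops 1)
2. [ext C1·C2]  r_C1² + 17r_C1 − 578 = 0  ⇒  r_C1 = 17 (r>0 drops 1)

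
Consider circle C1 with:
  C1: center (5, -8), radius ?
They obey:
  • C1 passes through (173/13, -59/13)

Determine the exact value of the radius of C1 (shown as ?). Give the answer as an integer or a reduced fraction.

1. [C1∋P]  r_C1² − 81 = 0  ⇒  r_C1 = 9 (r>0 drops 1)

9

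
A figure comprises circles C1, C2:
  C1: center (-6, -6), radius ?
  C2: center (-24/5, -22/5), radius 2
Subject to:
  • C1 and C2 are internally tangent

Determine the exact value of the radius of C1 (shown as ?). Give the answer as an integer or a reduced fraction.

4

1. [int C1,C2]  r_C1² − 4r_C1 = 0  ⇒  r_C1 = 4 (r>0 drops 1)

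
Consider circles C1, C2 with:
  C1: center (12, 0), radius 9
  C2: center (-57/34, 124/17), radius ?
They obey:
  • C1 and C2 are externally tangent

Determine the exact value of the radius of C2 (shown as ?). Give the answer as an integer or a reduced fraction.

13/2

1. [ext C1·C2]  r_C2² + 18r_C2 − 637/4 = 0  ⇒  r_C2 = 13/2 (r>0 drops 1)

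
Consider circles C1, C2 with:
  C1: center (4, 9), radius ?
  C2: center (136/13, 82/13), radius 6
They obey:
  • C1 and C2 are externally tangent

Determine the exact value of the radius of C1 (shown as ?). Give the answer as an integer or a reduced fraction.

1

1. [ext C1·C2]  r_C1² + 12r_C1 − 13 = 0  ⇒  r_C1 = 1 (r>0 drops 1)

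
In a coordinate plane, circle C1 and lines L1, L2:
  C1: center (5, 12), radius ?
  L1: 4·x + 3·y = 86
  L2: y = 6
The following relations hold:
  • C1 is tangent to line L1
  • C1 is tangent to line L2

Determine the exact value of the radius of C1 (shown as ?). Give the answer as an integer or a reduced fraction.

6

1. [C1‖L1]  r_C1² − 36 = 0  ⇒  r_C1 = 6 (r>0 drops 1)
2. [C1‖L2]  r_C1² − 36 = 0  ⇒  r_C1 = 6 (r>0 drops 1)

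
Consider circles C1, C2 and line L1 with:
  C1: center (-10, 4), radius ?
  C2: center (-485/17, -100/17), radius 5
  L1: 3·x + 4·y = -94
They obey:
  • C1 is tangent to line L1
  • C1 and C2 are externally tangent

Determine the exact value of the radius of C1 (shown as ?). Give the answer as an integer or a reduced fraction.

1. [C1‖L1]  r_C1² − 256 = 0  ⇒  r_C1 = 16 (r>0 drops 1)
2. [ext C1·C2]  r_C1² + 10r_C1 − 416 = 0  ⇒  r_C1 = 16 (r>0 drops 1)

16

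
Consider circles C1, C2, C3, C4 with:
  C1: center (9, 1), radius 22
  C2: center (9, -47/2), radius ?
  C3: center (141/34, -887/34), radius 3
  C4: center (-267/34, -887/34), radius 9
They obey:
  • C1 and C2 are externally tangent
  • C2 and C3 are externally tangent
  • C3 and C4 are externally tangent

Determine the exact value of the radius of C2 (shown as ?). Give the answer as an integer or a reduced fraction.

1. [ext C1·C2]  r_C2² + 44r_C2 − 465/4 = 0  ⇒  r_C2 = 5/2 (r>0 drops 1)
2. [ext C2·C3]  r_C2² + 6r_C2 − 85/4 = 0  ⇒  r_C2 = 5/2 (r>0 drops 1)

5/2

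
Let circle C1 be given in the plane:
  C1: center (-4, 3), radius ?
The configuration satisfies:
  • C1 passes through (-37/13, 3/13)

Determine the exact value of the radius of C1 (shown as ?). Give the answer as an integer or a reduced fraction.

1. [C1∋P]  r_C1² − 9 = 0  ⇒  r_C1 = 3 (r>0 drops 1)

3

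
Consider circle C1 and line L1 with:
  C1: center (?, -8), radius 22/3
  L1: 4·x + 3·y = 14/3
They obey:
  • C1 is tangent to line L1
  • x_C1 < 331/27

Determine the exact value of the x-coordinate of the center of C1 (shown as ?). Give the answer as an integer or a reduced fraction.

1. [C1‖L1]  x_C1² − (43/3)x_C1 − 98/3 = 0  ⇒  x_C1 = -2 or 49/3
2. given x_C1 < 331/27: keep -2

-2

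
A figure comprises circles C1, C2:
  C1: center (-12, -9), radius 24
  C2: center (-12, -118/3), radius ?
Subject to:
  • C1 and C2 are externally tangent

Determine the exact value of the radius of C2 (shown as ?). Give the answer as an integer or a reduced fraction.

19/3

1. [ext C1·C2]  r_C2² + 48r_C2 − 3097/9 = 0  ⇒  r_C2 = 19/3 (r>0 drops 1)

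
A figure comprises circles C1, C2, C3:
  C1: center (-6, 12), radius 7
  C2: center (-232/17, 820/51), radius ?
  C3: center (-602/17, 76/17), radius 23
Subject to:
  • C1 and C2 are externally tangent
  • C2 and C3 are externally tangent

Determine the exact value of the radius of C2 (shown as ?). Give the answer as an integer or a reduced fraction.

1. [ext C1·C2]  r_C2² + 14r_C2 − 235/9 = 0  ⇒  r_C2 = 5/3 (r>0 drops 1)
2. [ext C2·C3]  r_C2² + 46r_C2 − 715/9 = 0  ⇒  r_C2 = 5/3 (r>0 drops 1)

5/3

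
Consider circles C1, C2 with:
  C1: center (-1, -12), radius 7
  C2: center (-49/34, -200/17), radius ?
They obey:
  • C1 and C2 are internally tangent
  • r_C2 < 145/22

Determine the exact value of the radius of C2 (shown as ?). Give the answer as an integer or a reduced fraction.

13/2

1. [int C1,C2]  r_C2² − 14r_C2 + 195/4 = 0  ⇒  r_C2 = 13/2 or 15/2
2. given r_C2 < 145/22: keep 13/2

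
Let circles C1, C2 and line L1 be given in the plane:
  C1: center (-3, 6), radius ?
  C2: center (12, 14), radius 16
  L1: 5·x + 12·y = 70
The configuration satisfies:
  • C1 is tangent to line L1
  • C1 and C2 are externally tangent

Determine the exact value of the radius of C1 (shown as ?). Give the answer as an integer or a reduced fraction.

1. [C1‖L1]  r_C1² − 1 = 0  ⇒  r_C1 = 1 (r>0 drops 1)
2. [ext C1·C2]  r_C1² + 32r_C1 − 33 = 0  ⇒  r_C1 = 1 (r>0 drops 1)

1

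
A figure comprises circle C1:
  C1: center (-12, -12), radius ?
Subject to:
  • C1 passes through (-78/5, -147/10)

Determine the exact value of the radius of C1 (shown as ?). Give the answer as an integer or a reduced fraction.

1. [C1∋P]  r_C1² − 81/4 = 0  ⇒  r_C1 = 9/2 (r>0 drops 1)

9/2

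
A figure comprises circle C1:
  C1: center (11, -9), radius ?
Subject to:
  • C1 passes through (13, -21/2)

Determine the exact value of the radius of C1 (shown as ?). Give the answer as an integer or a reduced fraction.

5/2

1. [C1∋P]  r_C1² − 25/4 = 0  ⇒  r_C1 = 5/2 (r>0 drops 1)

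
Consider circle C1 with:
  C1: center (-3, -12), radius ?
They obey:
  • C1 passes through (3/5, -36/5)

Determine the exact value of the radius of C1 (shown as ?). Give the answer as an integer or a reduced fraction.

1. [C1∋P]  r_C1² − 36 = 0  ⇒  r_C1 = 6 (r>0 drops 1)

6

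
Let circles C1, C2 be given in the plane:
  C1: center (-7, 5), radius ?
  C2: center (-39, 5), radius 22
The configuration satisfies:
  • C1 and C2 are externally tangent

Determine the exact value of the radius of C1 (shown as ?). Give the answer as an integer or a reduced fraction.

10

1. [ext C1·C2]  r_C1² + 44r_C1 − 540 = 0  ⇒  r_C1 = 10 (r>0 drops 1)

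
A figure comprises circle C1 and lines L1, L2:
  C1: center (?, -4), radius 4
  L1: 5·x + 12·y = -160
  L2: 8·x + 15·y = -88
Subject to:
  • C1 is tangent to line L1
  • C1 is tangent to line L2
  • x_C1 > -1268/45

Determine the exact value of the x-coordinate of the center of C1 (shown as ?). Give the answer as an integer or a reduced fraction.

1. [C1‖L1]  x_C1² + (224/5)x_C1 + 1968/5 = 0  ⇒  x_C1 = -164/5 or -12
2. [C1‖L2]  x_C1² + 7x_C1 − 60 = 0  ⇒  x_C1 = -12 or 5

-12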